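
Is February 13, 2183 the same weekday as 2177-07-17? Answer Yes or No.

Yes

From Jul 17, 2177 to Feb 13, 2183 is 2037 days.
2037 mod 7 = 0, so they are the same weekday.
(Jul 17, 2177 is a Thursday; Feb 13, 2183 is a Thursday.)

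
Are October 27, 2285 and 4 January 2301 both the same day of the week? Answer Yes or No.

No

From Oct 27, 2285 to Jan 4, 2301 is 5547 days.
5547 mod 7 = 3, so they are different weekdays.
(Oct 27, 2285 is a Tuesday; Jan 4, 2301 is a Friday.)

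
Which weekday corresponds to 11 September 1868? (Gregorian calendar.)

Friday

Doomsday rule: the anchor day for the 1800s is Friday. For year 68: 68÷12 = 5 r 8, and 8÷4 = 2, so 5+8+2 = 15.
Friday + 15 ≡ Saturday — that's 1868's doomsday.
In September the doomsday date is Sep 5.
Sep 11 is 6 days after Sep 5; 6 mod 7 = 6, so Saturday + 6 = Friday.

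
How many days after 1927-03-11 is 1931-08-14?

1617

Mar 11, 1927 → Mar 11, 1928: 366 days (Feb 29, 1928 is in that span).
Mar 11, 1928 → Mar 11, 1929: 365 days.
Mar 11, 1929 → Mar 11, 1930: 365 days.
Mar 11, 1930 → Mar 11, 1931: 365 days.
Mar 11, 1931 → Apr 11, 1931: 31 days (March has 31).
Apr 11, 1931 → May 11, 1931: 30 days (April has 30).
May 11, 1931 → Jun 11, 1931: 31 days (May has 31).
Jun 11, 1931 → Jul 11, 1931: 30 days (June has 30).
Jul 11, 1931 → Aug 11, 1931: 31 days (July has 31).
Aug 11, 1931 → Aug 14, 1931: 3 days.
Total: 1617 days.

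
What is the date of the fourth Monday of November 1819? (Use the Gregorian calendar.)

November 22, 1819

November 1, 1819 is a Monday.
The first Monday is therefore November 1 (same day).
The fourth Monday is 1 + 3×7 = November 22.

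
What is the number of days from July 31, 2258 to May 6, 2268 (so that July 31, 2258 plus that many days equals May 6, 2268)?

Jul 31, 2258 → Jul 31, 2259: 365 days.
Jul 31, 2259 → Jul 31, 2260: 366 days (Feb 29, 2260 is in that span).
Jul 31, 2260 → Jul 31, 2261: 365 days.
Jul 31, 2261 → Jul 31, 2262: 365 days.
Jul 31, 2262 → Jul 31, 2263: 365 days.
Jul 31, 2263 → Jul 31, 2264: 366 days (Feb 29, 2264 is in that span).
Jul 31, 2264 → Jul 31, 2265: 365 days.
Jul 31, 2265 → Jul 31, 2266: 365 days.
Jul 31, 2266 → Jul 31, 2267: 365 days.
Jul 31, 2267 → Aug 31, 2267: 31 days (July has 31).
Aug 31, 2267 → Sep 30, 2267: 30 days (August has 31).
Sep 30, 2267 → Oct 30, 2267: 30 days (September has 30).
Oct 30, 2267 → Nov 30, 2267: 31 days (October has 31).
Nov 30, 2267 → Dec 30, 2267: 30 days (November has 30).
Dec 30, 2267 → Jan 30, 2268: 31 days (December has 31).
Jan 30, 2268 → Feb 29, 2268: 30 days (January has 31).
Feb 29, 2268 → Mar 29, 2268: 29 days (February has 29).
Mar 29, 2268 → Apr 29, 2268: 31 days (March has 31).
Apr 29, 2268 → May 6, 2268: 7 days.
Total: 3567 days.

3567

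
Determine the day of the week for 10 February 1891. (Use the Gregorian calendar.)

January 1, 1891 is a Thursday.
Jan 1, 1891 → Feb 1, 1891: 31 days (January has 31).
Feb 1, 1891 → Feb 10, 1891: 9 days.
Total: 40 days.
40 mod 7 = 5, so Thursday + 5 = Tuesday.

Tuesday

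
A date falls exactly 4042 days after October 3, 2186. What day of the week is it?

Friday

First find the weekday of Oct 3, 2186. Doomsday rule: the anchor day for the 2100s is Sunday. For year 86: 86÷12 = 7 r 2, and 2÷4 = 0, so 7+2+0 = 9.
Sunday + 9 ≡ Tuesday — that's 2186's doomsday.
In October the doomsday date is Oct 10.
Oct 3 is 7 days before Oct 10; 7 mod 7 = 0, so Tuesday − 0 = Tuesday.
4042 mod 7 = 3, so 4042 days after a Tuesday is Tuesday + 3 = Friday.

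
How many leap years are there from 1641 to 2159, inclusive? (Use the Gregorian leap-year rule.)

Multiples of 4 in [1641,2159]: 129.
Of those, multiples of 100: 5 (not leap unless ÷400).
Multiples of 400: 1.
Leap years = 129 − 5 + 1 = 125.

125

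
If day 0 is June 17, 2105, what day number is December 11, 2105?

177

Jun 17, 2105 → Jul 17, 2105: 30 days (June has 30).
Jul 17, 2105 → Aug 17, 2105: 31 days (July has 31).
Aug 17, 2105 → Sep 17, 2105: 31 days (August has 31).
Sep 17, 2105 → Oct 17, 2105: 30 days (September has 30).
Oct 17, 2105 → Nov 17, 2105: 31 days (October has 31).
Nov 17, 2105 → Dec 11, 2105: 24 days.
Total: 177 days.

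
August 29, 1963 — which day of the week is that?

Thursday

January 1, 1963 is a Tuesday.
Jan 1, 1963 → Feb 1, 1963: 31 days (January has 31).
Feb 1, 1963 → Mar 1, 1963: 28 days (February has 28).
Mar 1, 1963 → Apr 1, 1963: 31 days (March has 31).
Apr 1, 1963 → May 1, 1963: 30 days (April has 30).
May 1, 1963 → Jun 1, 1963: 31 days (May has 31).
Jun 1, 1963 → Jul 1, 1963: 30 days (June has 30).
Jul 1, 1963 → Aug 1, 1963: 31 days (July has 31).
Aug 1, 1963 → Aug 29, 1963: 28 days.
Total: 240 days.
240 mod 7 = 2, so Tuesday + 2 = Thursday.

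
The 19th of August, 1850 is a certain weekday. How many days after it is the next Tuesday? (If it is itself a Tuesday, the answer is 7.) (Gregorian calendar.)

Aug 19, 1850 is a Monday.
From Monday to the next Tuesday is 1 day.

1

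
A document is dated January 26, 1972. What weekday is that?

January 1, 1972 is a Saturday.
Jan 1, 1972 → Jan 26, 1972: 25 days.
Total: 25 days.
25 mod 7 = 4, so Saturday + 4 = Wednesday.

Wednesday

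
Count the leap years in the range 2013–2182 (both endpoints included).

Multiples of 4 in [2013,2182]: 42.
Of those, multiples of 100: 1 (not leap unless ÷400).
Multiples of 400: 0.
Leap years = 42 − 1 + 0 = 41.

41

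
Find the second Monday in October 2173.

October 1, 2173 is a Friday.
The first Monday is therefore October 4 (3 days later).
The second Monday is 4 + 1×7 = October 11.

October 11, 2173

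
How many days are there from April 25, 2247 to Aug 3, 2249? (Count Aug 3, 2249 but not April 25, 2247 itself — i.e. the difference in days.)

Apr 25, 2247 → Apr 25, 2248: 366 days (Feb 29, 2248 is in that span).
Apr 25, 2248 → Apr 25, 2249: 365 days.
Apr 25, 2249 → May 25, 2249: 30 days (April has 30).
May 25, 2249 → Jun 25, 2249: 31 days (May has 31).
Jun 25, 2249 → Jul 25, 2249: 30 days (June has 30).
Jul 25, 2249 → Aug 3, 2249: 9 days.
Total: 831 days.

831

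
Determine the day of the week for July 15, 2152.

Saturday

Doomsday rule: the anchor day for the 2100s is Sunday. For year 52: 52÷12 = 4 r 4, and 4÷4 = 1, so 4+4+1 = 9.
Sunday + 9 ≡ Tuesday — that's 2152's doomsday.
In July the doomsday date is Jul 11.
Jul 15 is 4 days after Jul 11; 4 mod 7 = 4, so Tuesday + 4 = Saturday.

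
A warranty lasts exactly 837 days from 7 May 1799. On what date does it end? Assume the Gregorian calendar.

August 22, 1801

+365 (one year) → May 7, 1800 (472 left).
+365 (one year) → May 7, 1801 (107 left).
May has 31 days: +25 → Jun 1, 1801 (82 left).
Jun has 30 days: +30 → Jul 1, 1801 (52 left).
Jul has 31 days: +31 → Aug 1, 1801 (21 left).
+21 → Aug 22, 1801.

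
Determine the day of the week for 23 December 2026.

Wednesday

Doomsday rule: the anchor day for the 2000s is Tuesday. For year 26: 26÷12 = 2 r 2, and 2÷4 = 0, so 2+2+0 = 4.
Tuesday + 4 ≡ Saturday — that's 2026's doomsday.
In December the doomsday date is Dec 12.
Dec 23 is 11 days after Dec 12; 11 mod 7 = 4, so Saturday + 4 = Wednesday.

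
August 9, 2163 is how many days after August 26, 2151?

Aug 26, 2151 → Aug 26, 2152: 366 days (Feb 29, 2152 is in that span).
Aug 26, 2152 → Aug 26, 2153: 365 days.
Aug 26, 2153 → Aug 26, 2154: 365 days.
Aug 26, 2154 → Aug 26, 2155: 365 days.
Aug 26, 2155 → Aug 26, 2156: 366 days (Feb 29, 2156 is in that span).
Aug 26, 2156 → Aug 26, 2157: 365 days.
Aug 26, 2157 → Aug 26, 2158: 365 days.
Aug 26, 2158 → Aug 26, 2159: 365 days.
Aug 26, 2159 → Aug 26, 2160: 366 days (Feb 29, 2160 is in that span).
Aug 26, 2160 → Aug 26, 2161: 365 days.
Aug 26, 2161 → Aug 26, 2162: 365 days.
Aug 26, 2162 → Sep 26, 2162: 31 days (August has 31).
Sep 26, 2162 → Oct 26, 2162: 30 days (September has 30).
Oct 26, 2162 → Nov 26, 2162: 31 days (October has 31).
Nov 26, 2162 → Dec 26, 2162: 30 days (November has 30).
Dec 26, 2162 → Jan 26, 2163: 31 days (December has 31).
Jan 26, 2163 → Feb 26, 2163: 31 days (January has 31).
Feb 26, 2163 → Mar 26, 2163: 28 days (February has 28).
Mar 26, 2163 → Apr 26, 2163: 31 days (March has 31).
Apr 26, 2163 → May 26, 2163: 30 days (April has 30).
May 26, 2163 → Jun 26, 2163: 31 days (May has 31).
Jun 26, 2163 → Jul 26, 2163: 30 days (June has 30).
Jul 26, 2163 → Aug 9, 2163: 14 days.
Total: 4366 days.

4366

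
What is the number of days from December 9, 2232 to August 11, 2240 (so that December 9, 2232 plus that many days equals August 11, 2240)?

Dec 9, 2232 → Dec 9, 2233: 365 days.
Dec 9, 2233 → Dec 9, 2234: 365 days.
Dec 9, 2234 → Dec 9, 2235: 365 days.
Dec 9, 2235 → Dec 9, 2236: 366 days (Feb 29, 2236 is in that span).
Dec 9, 2236 → Dec 9, 2237: 365 days.
Dec 9, 2237 → Dec 9, 2238: 365 days.
Dec 9, 2238 → Dec 9, 2239: 365 days.
Dec 9, 2239 → Jan 9, 2240: 31 days (December has 31).
Jan 9, 2240 → Feb 9, 2240: 31 days (January has 31).
Feb 9, 2240 → Mar 9, 2240: 29 days (February has 29).
Mar 9, 2240 → Apr 9, 2240: 31 days (March has 31).
Apr 9, 2240 → May 9, 2240: 30 days (April has 30).
May 9, 2240 → Jun 9, 2240: 31 days (May has 31).
Jun 9, 2240 → Jul 9, 2240: 30 days (June has 30).
Jul 9, 2240 → Aug 9, 2240: 31 days (July has 31).
Aug 9, 2240 → Aug 11, 2240: 2 days.
Total: 2802 days.

2802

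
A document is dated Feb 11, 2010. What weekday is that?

Doomsday rule: the anchor day for the 2000s is Tuesday. For year 10: 10÷12 = 0 r 10, and 10÷4 = 2, so 0+10+2 = 12.
Tuesday + 12 ≡ Sunday — that's 2010's doomsday.
In February the doomsday date is Feb 28 (2010 is not a leap year).
Feb 11 is 17 days before Feb 28; 17 mod 7 = 3, so Sunday − 3 = Thursday.

Thursday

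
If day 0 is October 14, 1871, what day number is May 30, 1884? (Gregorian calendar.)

Oct 14, 1871 → Oct 14, 1872: 366 days (Feb 29, 1872 is in that span).
Oct 14, 1872 → Oct 14, 1873: 365 days.
Oct 14, 1873 → Oct 14, 1874: 365 days.
Oct 14, 1874 → Oct 14, 1875: 365 days.
Oct 14, 1875 → Oct 14, 1876: 366 days (Feb 29, 1876 is in that span).
Oct 14, 1876 → Oct 14, 1877: 365 days.
Oct 14, 1877 → Oct 14, 1878: 365 days.
Oct 14, 1878 → Oct 14, 1879: 365 days.
Oct 14, 1879 → Oct 14, 1880: 366 days (Feb 29, 1880 is in that span).
Oct 14, 1880 → Oct 14, 1881: 365 days.
Oct 14, 1881 → Oct 14, 1882: 365 days.
Oct 14, 1882 → Oct 14, 1883: 365 days.
Oct 14, 1883 → Nov 14, 1883: 31 days (October has 31).
Nov 14, 1883 → Dec 14, 1883: 30 days (November has 30).
Dec 14, 1883 → Jan 14, 1884: 31 days (December has 31).
Jan 14, 1884 → Feb 14, 1884: 31 days (January has 31).
Feb 14, 1884 → Mar 14, 1884: 29 days (February has 29).
Mar 14, 1884 → Apr 14, 1884: 31 days (March has 31).
Apr 14, 1884 → May 14, 1884: 30 days (April has 30).
May 14, 1884 → May 30, 1884: 16 days.
Total: 4612 days.

4612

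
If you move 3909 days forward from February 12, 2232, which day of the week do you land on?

Feb 12, 2232 is a Sunday.
3909 mod 7 = 3, so 3909 days after a Sunday is Sunday + 3 = Wednesday.

Wednesday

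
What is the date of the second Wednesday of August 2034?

August 9, 2034

August 1, 2034 is a Tuesday.
The first Wednesday is therefore August 2 (1 days later).
The second Wednesday is 2 + 1×7 = August 9.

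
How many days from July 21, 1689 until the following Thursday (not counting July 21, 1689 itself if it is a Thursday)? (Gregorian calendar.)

Jul 21, 1689 is a Thursday.
From Thursday to the next Thursday is 7 days.

7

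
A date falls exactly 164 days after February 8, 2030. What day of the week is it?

Monday

Feb 8, 2030 is a Friday.
164 mod 7 = 3, so 164 days after a Friday is Friday + 3 = Monday.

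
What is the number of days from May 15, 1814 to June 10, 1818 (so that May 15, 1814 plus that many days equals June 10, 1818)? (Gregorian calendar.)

1487

May 15, 1814 → May 15, 1815: 365 days.
May 15, 1815 → May 15, 1816: 366 days (Feb 29, 1816 is in that span).
May 15, 1816 → May 15, 1817: 365 days.
May 15, 1817 → Jun 15, 1817: 31 days (May has 31).
Jun 15, 1817 → Jul 15, 1817: 30 days (June has 30).
Jul 15, 1817 → Aug 15, 1817: 31 days (July has 31).
Aug 15, 1817 → Sep 15, 1817: 31 days (August has 31).
Sep 15, 1817 → Oct 15, 1817: 30 days (September has 30).
Oct 15, 1817 → Nov 15, 1817: 31 days (October has 31).
Nov 15, 1817 → Dec 15, 1817: 30 days (November has 30).
Dec 15, 1817 → Jan 15, 1818: 31 days (December has 31).
Jan 15, 1818 → Feb 15, 1818: 31 days (January has 31).
Feb 15, 1818 → Mar 15, 1818: 28 days (February has 28).
Mar 15, 1818 → Apr 15, 1818: 31 days (March has 31).
Apr 15, 1818 → May 15, 1818: 30 days (April has 30).
May 15, 1818 → Jun 10, 1818: 26 days.
Total: 1487 days.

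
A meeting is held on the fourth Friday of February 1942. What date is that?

February 27, 1942

February 1, 1942 is a Sunday.
The first Friday is therefore February 6 (5 days later).
The fourth Friday is 6 + 3×7 = February 27.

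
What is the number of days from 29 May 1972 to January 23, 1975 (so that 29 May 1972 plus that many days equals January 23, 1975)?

969

May 29, 1972 → May 29, 1973: 365 days.
May 29, 1973 → May 29, 1974: 365 days.
May 29, 1974 → Jun 29, 1974: 31 days (May has 31).
Jun 29, 1974 → Jul 29, 1974: 30 days (June has 30).
Jul 29, 1974 → Aug 29, 1974: 31 days (July has 31).
Aug 29, 1974 → Sep 29, 1974: 31 days (August has 31).
Sep 29, 1974 → Oct 29, 1974: 30 days (September has 30).
Oct 29, 1974 → Nov 29, 1974: 31 days (October has 31).
Nov 29, 1974 → Dec 29, 1974: 30 days (November has 30).
Dec 29, 1974 → Jan 23, 1975: 25 days.
Total: 969 days.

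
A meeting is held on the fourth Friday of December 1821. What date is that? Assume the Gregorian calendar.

December 28, 1821

December 1, 1821 is a Saturday.
The first Friday is therefore December 7 (6 days later).
The fourth Friday is 7 + 3×7 = December 28.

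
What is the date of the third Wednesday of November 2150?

November 1, 2150 is a Sunday.
The first Wednesday is therefore November 4 (3 days later).
The third Wednesday is 4 + 2×7 = November 18.

November 18, 2150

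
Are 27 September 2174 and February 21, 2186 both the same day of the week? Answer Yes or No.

Yes

From Sep 27, 2174 to Feb 21, 2186 is 4165 days.
4165 mod 7 = 0, so they are the same weekday.
(Sep 27, 2174 is a Tuesday; Feb 21, 2186 is a Tuesday.)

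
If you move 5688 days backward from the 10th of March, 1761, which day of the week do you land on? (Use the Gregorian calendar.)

Friday

Mar 10, 1761 is a Tuesday.
5688 mod 7 = 4, so 5688 days before a Tuesday is Tuesday − 4 = Friday.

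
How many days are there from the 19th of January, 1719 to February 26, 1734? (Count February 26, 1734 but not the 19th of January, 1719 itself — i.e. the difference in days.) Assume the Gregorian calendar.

5517

Jan 19, 1719 → Jan 19, 1720: 365 days.
Jan 19, 1720 → Jan 19, 1721: 366 days (Feb 29, 1720 is in that span).
Jan 19, 1721 → Jan 19, 1722: 365 days.
Jan 19, 1722 → Jan 19, 1723: 365 days.
Jan 19, 1723 → Jan 19, 1724: 365 days.
Jan 19, 1724 → Jan 19, 1725: 366 days (Feb 29, 1724 is in that span).
Jan 19, 1725 → Jan 19, 1726: 365 days.
Jan 19, 1726 → Jan 19, 1727: 365 days.
Jan 19, 1727 → Jan 19, 1728: 365 days.
Jan 19, 1728 → Jan 19, 1729: 366 days (Feb 29, 1728 is in that span).
Jan 19, 1729 → Jan 19, 1730: 365 days.
Jan 19, 1730 → Jan 19, 1731: 365 days.
Jan 19, 1731 → Jan 19, 1732: 365 days.
Jan 19, 1732 → Jan 19, 1733: 366 days (Feb 29, 1732 is in that span).
Jan 19, 1733 → Jan 19, 1734: 365 days.
Jan 19, 1734 → Feb 19, 1734: 31 days (January has 31).
Feb 19, 1734 → Feb 26, 1734: 7 days.
Total: 5517 days.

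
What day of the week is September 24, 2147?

Doomsday rule: the anchor day for the 2100s is Sunday. For year 47: 47÷12 = 3 r 11, and 11÷4 = 2, so 3+11+2 = 16.
Sunday + 16 ≡ Tuesday — that's 2147's doomsday.
In September the doomsday date is Sep 5.
Sep 24 is 19 days after Sep 5; 19 mod 7 = 5, so Tuesday + 5 = Sunday.

Sunday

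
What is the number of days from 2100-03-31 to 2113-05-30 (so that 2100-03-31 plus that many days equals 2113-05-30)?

4808

Mar 31, 2100 → Mar 31, 2101: 365 days.
Mar 31, 2101 → Mar 31, 2102: 365 days.
Mar 31, 2102 → Mar 31, 2103: 365 days.
Mar 31, 2103 → Mar 31, 2104: 366 days (Feb 29, 2104 is in that span).
Mar 31, 2104 → Mar 31, 2105: 365 days.
Mar 31, 2105 → Mar 31, 2106: 365 days.
Mar 31, 2106 → Mar 31, 2107: 365 days.
Mar 31, 2107 → Mar 31, 2108: 366 days (Feb 29, 2108 is in that span).
Mar 31, 2108 → Mar 31, 2109: 365 days.
Mar 31, 2109 → Mar 31, 2110: 365 days.
Mar 31, 2110 → Mar 31, 2111: 365 days.
Mar 31, 2111 → Mar 31, 2112: 366 days (Feb 29, 2112 is in that span).
Mar 31, 2112 → Mar 31, 2113: 365 days.
Mar 31, 2113 → Apr 30, 2113: 30 days (March has 31).
Apr 30, 2113 → May 30, 2113: 30 days.
Total: 4808 days.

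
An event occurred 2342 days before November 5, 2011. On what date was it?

June 7, 2005

−365 (one year) → Nov 5, 2010 (1977 left).
−365 (one year) → Nov 5, 2009 (1612 left).
−365 (one year) → Nov 5, 2008 (1247 left).
−366 (one year; includes Feb 29, 2008) → Nov 5, 2007 (881 left).
−365 (one year) → Nov 5, 2006 (516 left).
−365 (one year) → Nov 5, 2005 (151 left).
−5 → Oct 31, 2005 (end of Oct, 31 days; 146 left).
−31 → Sep 30, 2005 (end of Sep, 30 days; 115 left).
−30 → Aug 31, 2005 (end of Aug, 31 days; 85 left).
−31 → Jul 31, 2005 (end of Jul, 31 days; 54 left).
−31 → Jun 30, 2005 (end of Jun, 30 days; 23 left).
−23 → Jun 7, 2005.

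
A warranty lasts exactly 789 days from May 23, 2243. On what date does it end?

July 20, 2245

+366 (one year; includes Feb 29, 2244) → May 23, 2244 (423 left).
+365 (one year) → May 23, 2245 (58 left).
May has 31 days: +9 → Jun 1, 2245 (49 left).
Jun has 30 days: +30 → Jul 1, 2245 (19 left).
+19 → Jul 20, 2245.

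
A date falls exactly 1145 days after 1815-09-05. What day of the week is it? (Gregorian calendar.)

Sep 5, 1815 is a Tuesday.
1145 mod 7 = 4, so 1145 days after a Tuesday is Tuesday + 4 = Saturday.

Saturday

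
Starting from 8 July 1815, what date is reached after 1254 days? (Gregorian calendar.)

December 13, 1818

+366 (one year; includes Feb 29, 1816) → Jul 8, 1816 (888 left).
+365 (one year) → Jul 8, 1817 (523 left).
+365 (one year) → Jul 8, 1818 (158 left).
Jul has 31 days: +24 → Aug 1, 1818 (134 left).
Aug has 31 days: +31 → Sep 1, 1818 (103 left).
Sep has 30 days: +30 → Oct 1, 1818 (73 left).
Oct has 31 days: +31 → Nov 1, 1818 (42 left).
Nov has 30 days: +30 → Dec 1, 1818 (12 left).
+12 → Dec 13, 1818.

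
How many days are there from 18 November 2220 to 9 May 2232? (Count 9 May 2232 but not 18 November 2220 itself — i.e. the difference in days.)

4190

Nov 18, 2220 → Nov 18, 2221: 365 days.
Nov 18, 2221 → Nov 18, 2222: 365 days.
Nov 18, 2222 → Nov 18, 2223: 365 days.
Nov 18, 2223 → Nov 18, 2224: 366 days (Feb 29, 2224 is in that span).
Nov 18, 2224 → Nov 18, 2225: 365 days.
Nov 18, 2225 → Nov 18, 2226: 365 days.
Nov 18, 2226 → Nov 18, 2227: 365 days.
Nov 18, 2227 → Nov 18, 2228: 366 days (Feb 29, 2228 is in that span).
Nov 18, 2228 → Nov 18, 2229: 365 days.
Nov 18, 2229 → Nov 18, 2230: 365 days.
Nov 18, 2230 → Nov 18, 2231: 365 days.
Nov 18, 2231 → Dec 18, 2231: 30 days (November has 30).
Dec 18, 2231 → Jan 18, 2232: 31 days (December has 31).
Jan 18, 2232 → Feb 18, 2232: 31 days (January has 31).
Feb 18, 2232 → Mar 18, 2232: 29 days (February has 29).
Mar 18, 2232 → Apr 18, 2232: 31 days (March has 31).
Apr 18, 2232 → May 9, 2232: 21 days.
Total: 4190 days.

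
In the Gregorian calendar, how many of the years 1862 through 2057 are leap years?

48

Multiples of 4 in [1862,2057]: 49.
Of those, multiples of 100: 2 (not leap unless ÷400).
Multiples of 400: 1.
Leap years = 49 − 2 + 1 = 48.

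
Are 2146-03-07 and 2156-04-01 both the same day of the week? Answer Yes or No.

No

From Mar 7, 2146 to Apr 1, 2156 is 3678 days.
3678 mod 7 = 3, so they are different weekdays.
(Mar 7, 2146 is a Monday; Apr 1, 2156 is a Thursday.)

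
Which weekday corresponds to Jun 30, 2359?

Doomsday rule: the anchor day for the 2300s is Wednesday. For year 59: 59÷12 = 4 r 11, and 11÷4 = 2, so 4+11+2 = 17.
Wednesday + 17 ≡ Saturday — that's 2359's doomsday.
In June the doomsday date is Jun 6.
Jun 30 is 24 days after Jun 6; 24 mod 7 = 3, so Saturday + 3 = Tuesday.

Tuesday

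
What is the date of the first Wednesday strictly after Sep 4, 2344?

Sep 4, 2344 is a Monday.
From Monday to the next Wednesday is 2 days.
Sep 4, 2344 + 2 = Sep 6, 2344.

September 6, 2344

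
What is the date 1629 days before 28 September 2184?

April 13, 2180

−366 (one year; includes Feb 29, 2184) → Sep 28, 2183 (1263 left).
−365 (one year) → Sep 28, 2182 (898 left).
−365 (one year) → Sep 28, 2181 (533 left).
−365 (one year) → Sep 28, 2180 (168 left).
−28 → Aug 31, 2180 (end of Aug, 31 days; 140 left).
−31 → Jul 31, 2180 (end of Jul, 31 days; 109 left).
−31 → Jun 30, 2180 (end of Jun, 30 days; 78 left).
−30 → May 31, 2180 (end of May, 31 days; 48 left).
−31 → Apr 30, 2180 (end of Apr, 30 days; 17 left).
−17 → Apr 13, 2180.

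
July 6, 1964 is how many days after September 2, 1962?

Sep 2, 1962 → Sep 2, 1963: 365 days.
Sep 2, 1963 → Oct 2, 1963: 30 days (September has 30).
Oct 2, 1963 → Nov 2, 1963: 31 days (October has 31).
Nov 2, 1963 → Dec 2, 1963: 30 days (November has 30).
Dec 2, 1963 → Jan 2, 1964: 31 days (December has 31).
Jan 2, 1964 → Feb 2, 1964: 31 days (January has 31).
Feb 2, 1964 → Mar 2, 1964: 29 days (February has 29).
Mar 2, 1964 → Apr 2, 1964: 31 days (March has 31).
Apr 2, 1964 → May 2, 1964: 30 days (April has 30).
May 2, 1964 → Jun 2, 1964: 31 days (May has 31).
Jun 2, 1964 → Jul 2, 1964: 30 days (June has 30).
Jul 2, 1964 → Jul 6, 1964: 4 days.
Total: 673 days.

673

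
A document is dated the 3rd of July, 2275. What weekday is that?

Doomsday rule: the anchor day for the 2200s is Friday. For year 75: 75÷12 = 6 r 3, and 3÷4 = 0, so 6+3+0 = 9.
Friday + 9 ≡ Sunday — that's 2275's doomsday.
In July the doomsday date is Jul 11.
Jul 3 is 8 days before Jul 11; 8 mod 7 = 1, so Sunday − 1 = Saturday.

Saturday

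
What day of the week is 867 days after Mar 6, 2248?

Sunday

Mar 6, 2248 is a Monday.
867 mod 7 = 6, so 867 days after a Monday is Monday + 6 = Sunday.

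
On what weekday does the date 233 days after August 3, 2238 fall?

Sunday

Aug 3, 2238 is a Friday.
233 mod 7 = 2, so 233 days after a Friday is Friday + 2 = Sunday.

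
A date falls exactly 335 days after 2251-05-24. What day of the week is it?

May 24, 2251 is a Saturday.
335 mod 7 = 6, so 335 days after a Saturday is Saturday + 6 = Friday.

Friday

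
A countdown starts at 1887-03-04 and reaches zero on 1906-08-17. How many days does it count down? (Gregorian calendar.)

Mar 4, 1887 → Mar 4, 1888: 366 days (Feb 29, 1888 is in that span).
Mar 4, 1888 → Mar 4, 1889: 365 days.
Mar 4, 1889 → Mar 4, 1890: 365 days.
Mar 4, 1890 → Mar 4, 1891: 365 days.
Mar 4, 1891 → Mar 4, 1892: 366 days (Feb 29, 1892 is in that span).
Mar 4, 1892 → Mar 4, 1893: 365 days.
Mar 4, 1893 → Mar 4, 1894: 365 days.
Mar 4, 1894 → Mar 4, 1895: 365 days.
Mar 4, 1895 → Mar 4, 1896: 366 days (Feb 29, 1896 is in that span).
Mar 4, 1896 → Mar 4, 1897: 365 days.
Mar 4, 1897 → Mar 4, 1898: 365 days.
Mar 4, 1898 → Mar 4, 1899: 365 days.
Mar 4, 1899 → Mar 4, 1900: 365 days.
Mar 4, 1900 → Mar 4, 1901: 365 days.
Mar 4, 1901 → Mar 4, 1902: 365 days.
Mar 4, 1902 → Mar 4, 1903: 365 days.
Mar 4, 1903 → Mar 4, 1904: 366 days (Feb 29, 1904 is in that span).
Mar 4, 1904 → Mar 4, 1905: 365 days.
Mar 4, 1905 → Mar 4, 1906: 365 days.
Mar 4, 1906 → Apr 4, 1906: 31 days (March has 31).
Apr 4, 1906 → May 4, 1906: 30 days (April has 30).
May 4, 1906 → Jun 4, 1906: 31 days (May has 31).
Jun 4, 1906 → Jul 4, 1906: 30 days (June has 30).
Jul 4, 1906 → Aug 4, 1906: 31 days (July has 31).
Aug 4, 1906 → Aug 17, 1906: 13 days.
Total: 7105 days.

7105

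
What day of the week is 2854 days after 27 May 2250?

First find the weekday of May 27, 2250. Doomsday rule: the anchor day for the 2200s is Friday. For year 50: 50÷12 = 4 r 2, and 2÷4 = 0, so 4+2+0 = 6.
Friday + 6 ≡ Thursday — that's 2250's doomsday.
In May the doomsday date is May 9.
May 27 is 18 days after May 9; 18 mod 7 = 4, so Thursday + 4 = Monday.
2854 mod 7 = 5, so 2854 days after a Monday is Monday + 5 = Saturday.

Saturday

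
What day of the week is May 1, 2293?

Monday

Doomsday rule: the anchor day for the 2200s is Friday. For year 93: 93÷12 = 7 r 9, and 9÷4 = 2, so 7+9+2 = 18.
Friday + 18 ≡ Tuesday — that's 2293's doomsday.
In May the doomsday date is May 9.
May 1 is 8 days before May 9; 8 mod 7 = 1, so Tuesday − 1 = Monday.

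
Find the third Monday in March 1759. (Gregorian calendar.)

March 1, 1759 is a Thursday.
The first Monday is therefore March 5 (4 days later).
The third Monday is 5 + 2×7 = March 19.

March 19, 1759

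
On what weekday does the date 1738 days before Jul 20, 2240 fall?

First find the weekday of Jul 20, 2240. Doomsday rule: the anchor day for the 2200s is Friday. For year 40: 40÷12 = 3 r 4, and 4÷4 = 1, so 3+4+1 = 8.
Friday + 8 ≡ Saturday — that's 2240's doomsday.
In July the doomsday date is Jul 11.
Jul 20 is 9 days after Jul 11; 9 mod 7 = 2, so Saturday + 2 = Monday.
1738 mod 7 = 2, so 1738 days before a Monday is Monday − 2 = Saturday.

Saturday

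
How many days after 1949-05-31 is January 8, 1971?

7892

May 31, 1949 → May 31, 1950: 365 days.
May 31, 1950 → May 31, 1951: 365 days.
May 31, 1951 → May 31, 1952: 366 days (Feb 29, 1952 is in that span).
May 31, 1952 → May 31, 1953: 365 days.
May 31, 1953 → May 31, 1954: 365 days.
May 31, 1954 → May 31, 1955: 365 days.
May 31, 1955 → May 31, 1956: 366 days (Feb 29, 1956 is in that span).
May 31, 1956 → May 31, 1957: 365 days.
May 31, 1957 → May 31, 1958: 365 days.
May 31, 1958 → May 31, 1959: 365 days.
May 31, 1959 → May 31, 1960: 366 days (Feb 29, 1960 is in that span).
May 31, 1960 → May 31, 1961: 365 days.
May 31, 1961 → May 31, 1962: 365 days.
May 31, 1962 → May 31, 1963: 365 days.
May 31, 1963 → May 31, 1964: 366 days (Feb 29, 1964 is in that span).
May 31, 1964 → May 31, 1965: 365 days.
May 31, 1965 → May 31, 1966: 365 days.
May 31, 1966 → May 31, 1967: 365 days.
May 31, 1967 → May 31, 1968: 366 days (Feb 29, 1968 is in that span).
May 31, 1968 → May 31, 1969: 365 days.
May 31, 1969 → May 31, 1970: 365 days.
May 31, 1970 → Jun 30, 1970: 30 days (May has 31).
Jun 30, 1970 → Jul 30, 1970: 30 days (June has 30).
Jul 30, 1970 → Aug 30, 1970: 31 days (July has 31).
Aug 30, 1970 → Sep 30, 1970: 31 days (August has 31).
Sep 30, 1970 → Oct 30, 1970: 30 days (September has 30).
Oct 30, 1970 → Nov 30, 1970: 31 days (October has 31).
Nov 30, 1970 → Dec 30, 1970: 30 days (November has 30).
Dec 30, 1970 → Jan 8, 1971: 9 days.
Total: 7892 days.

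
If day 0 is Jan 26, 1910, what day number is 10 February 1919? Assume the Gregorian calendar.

3302

Jan 26, 1910 → Jan 26, 1911: 365 days.
Jan 26, 1911 → Jan 26, 1912: 365 days.
Jan 26, 1912 → Jan 26, 1913: 366 days (Feb 29, 1912 is in that span).
Jan 26, 1913 → Jan 26, 1914: 365 days.
Jan 26, 1914 → Jan 26, 1915: 365 days.
Jan 26, 1915 → Jan 26, 1916: 365 days.
Jan 26, 1916 → Jan 26, 1917: 366 days (Feb 29, 1916 is in that span).
Jan 26, 1917 → Jan 26, 1918: 365 days.
Jan 26, 1918 → Feb 26, 1918: 31 days (January has 31).
Feb 26, 1918 → Mar 26, 1918: 28 days (February has 28).
Mar 26, 1918 → Apr 26, 1918: 31 days (March has 31).
Apr 26, 1918 → May 26, 1918: 30 days (April has 30).
May 26, 1918 → Jun 26, 1918: 31 days (May has 31).
Jun 26, 1918 → Jul 26, 1918: 30 days (June has 30).
Jul 26, 1918 → Aug 26, 1918: 31 days (July has 31).
Aug 26, 1918 → Sep 26, 1918: 31 days (August has 31).
Sep 26, 1918 → Oct 26, 1918: 30 days (September has 30).
Oct 26, 1918 → Nov 26, 1918: 31 days (October has 31).
Nov 26, 1918 → Dec 26, 1918: 30 days (November has 30).
Dec 26, 1918 → Jan 26, 1919: 31 days (December has 31).
Jan 26, 1919 → Feb 10, 1919: 15 days.
Total: 3302 days.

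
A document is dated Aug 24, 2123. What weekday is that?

Tuesday

Doomsday rule: the anchor day for the 2100s is Sunday. For year 23: 23÷12 = 1 r 11, and 11÷4 = 2, so 1+11+2 = 14.
Sunday + 14 ≡ Sunday — that's 2123's doomsday.
In August the doomsday date is Aug 8.
Aug 24 is 16 days after Aug 8; 16 mod 7 = 2, so Sunday + 2 = Tuesday.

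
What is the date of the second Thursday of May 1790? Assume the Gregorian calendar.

May 13, 1790

May 1, 1790 is a Saturday.
The first Thursday is therefore May 6 (5 days later).
The second Thursday is 6 + 1×7 = May 13.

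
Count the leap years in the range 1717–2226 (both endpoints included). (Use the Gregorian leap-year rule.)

Multiples of 4 in [1717,2226]: 127.
Of those, multiples of 100: 5 (not leap unless ÷400).
Multiples of 400: 1.
Leap years = 127 − 5 + 1 = 123.

123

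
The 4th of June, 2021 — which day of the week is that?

Friday

Doomsday rule: the anchor day for the 2000s is Tuesday. For year 21: 21÷12 = 1 r 9, and 9÷4 = 2, so 1+9+2 = 12.
Tuesday + 12 ≡ Sunday — that's 2021's doomsday.
In June the doomsday date is Jun 6.
Jun 4 is 2 days before Jun 6; 2 mod 7 = 2, so Sunday − 2 = Friday.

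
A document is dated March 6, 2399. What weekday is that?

Doomsday rule: the anchor day for the 2300s is Wednesday. For year 99: 99÷12 = 8 r 3, and 3÷4 = 0, so 8+3+0 = 11.
Wednesday + 11 ≡ Sunday — that's 2399's doomsday.
In March the doomsday date is Mar 14.
Mar 6 is 8 days before Mar 14; 8 mod 7 = 1, so Sunday − 1 = Saturday.

Saturday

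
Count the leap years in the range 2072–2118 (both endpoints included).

Multiples of 4 in [2072,2118]: 12.
Of those, multiples of 100: 1 (not leap unless ÷400).
Multiples of 400: 0.
Leap years = 12 − 1 + 0 = 11.

11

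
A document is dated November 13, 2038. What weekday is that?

Doomsday rule: the anchor day for the 2000s is Tuesday. For year 38: 38÷12 = 3 r 2, and 2÷4 = 0, so 3+2+0 = 5.
Tuesday + 5 ≡ Sunday — that's 2038's doomsday.
In November the doomsday date is Nov 7.
Nov 13 is 6 days after Nov 7; 6 mod 7 = 6, so Sunday + 6 = Saturday.

Saturday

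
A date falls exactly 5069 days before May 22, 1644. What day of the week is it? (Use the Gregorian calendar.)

Saturday

May 22, 1644 is a Sunday.
5069 mod 7 = 1, so 5069 days before a Sunday is Sunday − 1 = Saturday.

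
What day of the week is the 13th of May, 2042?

January 1, 2042 is a Wednesday.
Jan 1, 2042 → Feb 1, 2042: 31 days (January has 31).
Feb 1, 2042 → Mar 1, 2042: 28 days (February has 28).
Mar 1, 2042 → Apr 1, 2042: 31 days (March has 31).
Apr 1, 2042 → May 1, 2042: 30 days (April has 30).
May 1, 2042 → May 13, 2042: 12 days.
Total: 132 days.
132 mod 7 = 6, so Wednesday + 6 = Tuesday.

Tuesday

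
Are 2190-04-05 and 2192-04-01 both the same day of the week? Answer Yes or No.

From Apr 5, 2190 to Apr 1, 2192 is 727 days.
727 mod 7 = 6, so they are different weekdays.
(Apr 5, 2190 is a Monday; Apr 1, 2192 is a Sunday.)

No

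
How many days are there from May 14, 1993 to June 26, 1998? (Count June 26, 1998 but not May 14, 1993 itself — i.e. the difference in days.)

May 14, 1993 → May 14, 1994: 365 days.
May 14, 1994 → May 14, 1995: 365 days.
May 14, 1995 → May 14, 1996: 366 days (Feb 29, 1996 is in that span).
May 14, 1996 → May 14, 1997: 365 days.
May 14, 1997 → May 14, 1998: 365 days.
May 14, 1998 → Jun 14, 1998: 31 days (May has 31).
Jun 14, 1998 → Jun 26, 1998: 12 days.
Total: 1869 days.

1869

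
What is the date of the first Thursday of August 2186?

August 3, 2186

August 1, 2186 is a Tuesday.
The first Thursday is therefore August 3 (2 days later).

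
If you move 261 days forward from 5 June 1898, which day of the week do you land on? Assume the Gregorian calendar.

First find the weekday of Jun 5, 1898. Doomsday rule: the anchor day for the 1800s is Friday. For year 98: 98÷12 = 8 r 2, and 2÷4 = 0, so 8+2+0 = 10.
Friday + 10 ≡ Monday — that's 1898's doomsday.
In June the doomsday date is Jun 6.
Jun 5 is 1 day before Jun 6; 1 mod 7 = 1, so Monday − 1 = Sunday.
261 mod 7 = 2, so 261 days after a Sunday is Sunday + 2 = Tuesday.

Tuesday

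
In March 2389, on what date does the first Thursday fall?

March 1, 2389 is a Wednesday.
The first Thursday is therefore March 2 (1 days later).

March 2, 2389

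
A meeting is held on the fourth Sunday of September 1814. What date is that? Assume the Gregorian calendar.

September 1, 1814 is a Thursday.
The first Sunday is therefore September 4 (3 days later).
The fourth Sunday is 4 + 3×7 = September 25.

September 25, 1814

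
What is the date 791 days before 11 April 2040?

February 10, 2038

−366 (one year; includes Feb 29, 2040) → Apr 11, 2039 (425 left).
−365 (one year) → Apr 11, 2038 (60 left).
−11 → Mar 31, 2038 (end of Mar, 31 days; 49 left).
−31 → Feb 28, 2038 (end of Feb, 28 days; 18 left).
−18 → Feb 10, 2038.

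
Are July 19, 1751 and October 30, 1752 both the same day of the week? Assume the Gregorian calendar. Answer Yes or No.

From Jul 19, 1751 to Oct 30, 1752 is 469 days.
469 mod 7 = 0, so they are the same weekday.
(Jul 19, 1751 is a Monday; Oct 30, 1752 is a Monday.)

Yes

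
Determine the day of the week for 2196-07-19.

Doomsday rule: the anchor day for the 2100s is Sunday. For year 96: 96÷12 = 8 r 0, and 0÷4 = 0, so 8+0+0 = 8.
Sunday + 8 ≡ Monday — that's 2196's doomsday.
In July the doomsday date is Jul 11.
Jul 19 is 8 days after Jul 11; 8 mod 7 = 1, so Monday + 1 = Tuesday.

Tuesday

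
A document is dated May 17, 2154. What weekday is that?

Friday

Doomsday rule: the anchor day for the 2100s is Sunday. For year 54: 54÷12 = 4 r 6, and 6÷4 = 1, so 4+6+1 = 11.
Sunday + 11 ≡ Thursday — that's 2154's doomsday.
In May the doomsday date is May 9.
May 17 is 8 days after May 9; 8 mod 7 = 1, so Thursday + 1 = Friday.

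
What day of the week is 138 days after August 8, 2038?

First find the weekday of Aug 8, 2038. Doomsday rule: the anchor day for the 2000s is Tuesday. For year 38: 38÷12 = 3 r 2, and 2÷4 = 0, so 3+2+0 = 5.
Tuesday + 5 ≡ Sunday — that's 2038's doomsday.
In August the doomsday date is Aug 8.
Aug 8 is the doomsday itself: Sunday.
138 mod 7 = 5, so 138 days after a Sunday is Sunday + 5 = Friday.

Friday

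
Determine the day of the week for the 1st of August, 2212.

Saturday

Doomsday rule: the anchor day for the 2200s is Friday. For year 12: 12÷12 = 1 r 0, and 0÷4 = 0, so 1+0+0 = 1.
Friday + 1 ≡ Saturday — that's 2212's doomsday.
In August the doomsday date is Aug 8.
Aug 1 is 7 days before Aug 8; 7 mod 7 = 0, so Saturday − 0 = Saturday.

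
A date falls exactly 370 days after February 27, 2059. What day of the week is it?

Feb 27, 2059 is a Thursday.
370 mod 7 = 6, so 370 days after a Thursday is Thursday + 6 = Wednesday.

Wednesday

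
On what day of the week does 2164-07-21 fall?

Doomsday rule: the anchor day for the 2100s is Sunday. For year 64: 64÷12 = 5 r 4, and 4÷4 = 1, so 5+4+1 = 10.
Sunday + 10 ≡ Wednesday — that's 2164's doomsday.
In July the doomsday date is Jul 11.
Jul 21 is 10 days after Jul 11; 10 mod 7 = 3, so Wednesday + 3 = Saturday.

Saturday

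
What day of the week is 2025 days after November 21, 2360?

Nov 21, 2360 is a Monday.
2025 mod 7 = 2, so 2025 days after a Monday is Monday + 2 = Wednesday.

Wednesday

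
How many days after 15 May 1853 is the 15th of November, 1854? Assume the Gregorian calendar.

May 15, 1853 → May 15, 1854: 365 days.
May 15, 1854 → Jun 15, 1854: 31 days (May has 31).
Jun 15, 1854 → Jul 15, 1854: 30 days (June has 30).
Jul 15, 1854 → Aug 15, 1854: 31 days (July has 31).
Aug 15, 1854 → Sep 15, 1854: 31 days (August has 31).
Sep 15, 1854 → Oct 15, 1854: 30 days (September has 30).
Oct 15, 1854 → Nov 15, 1854: 31 days.
Total: 549 days.

549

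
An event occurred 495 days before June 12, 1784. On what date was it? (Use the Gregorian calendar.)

February 3, 1783

−366 (one year; includes Feb 29, 1784) → Jun 12, 1783 (129 left).
−12 → May 31, 1783 (end of May, 31 days; 117 left).
−31 → Apr 30, 1783 (end of Apr, 30 days; 86 left).
−30 → Mar 31, 1783 (end of Mar, 31 days; 56 left).
−31 → Feb 28, 1783 (end of Feb, 28 days; 25 left).
−25 → Feb 3, 1783.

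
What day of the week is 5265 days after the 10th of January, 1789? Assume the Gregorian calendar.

Jan 10, 1789 is a Saturday.
5265 mod 7 = 1, so 5265 days after a Saturday is Saturday + 1 = Sunday.

Sunday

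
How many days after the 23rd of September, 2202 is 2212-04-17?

3494

Sep 23, 2202 → Sep 23, 2203: 365 days.
Sep 23, 2203 → Sep 23, 2204: 366 days (Feb 29, 2204 is in that span).
Sep 23, 2204 → Sep 23, 2205: 365 days.
Sep 23, 2205 → Sep 23, 2206: 365 days.
Sep 23, 2206 → Sep 23, 2207: 365 days.
Sep 23, 2207 → Sep 23, 2208: 366 days (Feb 29, 2208 is in that span).
Sep 23, 2208 → Sep 23, 2209: 365 days.
Sep 23, 2209 → Sep 23, 2210: 365 days.
Sep 23, 2210 → Sep 23, 2211: 365 days.
Sep 23, 2211 → Oct 23, 2211: 30 days (September has 30).
Oct 23, 2211 → Nov 23, 2211: 31 days (October has 31).
Nov 23, 2211 → Dec 23, 2211: 30 days (November has 30).
Dec 23, 2211 → Jan 23, 2212: 31 days (December has 31).
Jan 23, 2212 → Feb 23, 2212: 31 days (January has 31).
Feb 23, 2212 → Mar 23, 2212: 29 days (February has 29).
Mar 23, 2212 → Apr 17, 2212: 25 days.
Total: 3494 days.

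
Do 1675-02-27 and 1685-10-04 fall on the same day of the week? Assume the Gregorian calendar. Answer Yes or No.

From Feb 27, 1675 to Oct 4, 1685 is 3872 days.
3872 mod 7 = 1, so they are different weekdays.
(Feb 27, 1675 is a Wednesday; Oct 4, 1685 is a Thursday.)

No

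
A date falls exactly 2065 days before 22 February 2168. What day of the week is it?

Monday

First find the weekday of Feb 22, 2168. Doomsday rule: the anchor day for the 2100s is Sunday. For year 68: 68÷12 = 5 r 8, and 8÷4 = 2, so 5+8+2 = 15.
Sunday + 15 ≡ Monday — that's 2168's doomsday.
In February the doomsday date is Feb 29 (2168 is a leap year (divisible by 4)).
Feb 22 is 7 days before Feb 29; 7 mod 7 = 0, so Monday − 0 = Monday.
2065 mod 7 = 0, so 2065 days before a Monday is Monday − 0 = Monday.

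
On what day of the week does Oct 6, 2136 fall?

Doomsday rule: the anchor day for the 2100s is Sunday. For year 36: 36÷12 = 3 r 0, and 0÷4 = 0, so 3+0+0 = 3.
Sunday + 3 ≡ Wednesday — that's 2136's doomsday.
In October the doomsday date is Oct 10.
Oct 6 is 4 days before Oct 10; 4 mod 7 = 4, so Wednesday − 4 = Saturday.

Saturday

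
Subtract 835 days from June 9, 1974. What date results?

February 25, 1972

−365 (one year) → Jun 9, 1973 (470 left).
−365 (one year) → Jun 9, 1972 (105 left).
−9 → May 31, 1972 (end of May, 31 days; 96 left).
−31 → Apr 30, 1972 (end of Apr, 30 days; 65 left).
−30 → Mar 31, 1972 (end of Mar, 31 days; 35 left).
−31 → Feb 29, 1972 (end of Feb, 29 days; 4 left).
−4 → Feb 25, 1972.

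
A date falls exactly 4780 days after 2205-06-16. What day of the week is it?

Saturday

Jun 16, 2205 is a Sunday.
4780 mod 7 = 6, so 4780 days after a Sunday is Sunday + 6 = Saturday.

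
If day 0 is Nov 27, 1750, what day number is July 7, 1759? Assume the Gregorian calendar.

Nov 27, 1750 → Nov 27, 1751: 365 days.
Nov 27, 1751 → Nov 27, 1752: 366 days (Feb 29, 1752 is in that span).
Nov 27, 1752 → Nov 27, 1753: 365 days.
Nov 27, 1753 → Nov 27, 1754: 365 days.
Nov 27, 1754 → Nov 27, 1755: 365 days.
Nov 27, 1755 → Nov 27, 1756: 366 days (Feb 29, 1756 is in that span).
Nov 27, 1756 → Nov 27, 1757: 365 days.
Nov 27, 1757 → Nov 27, 1758: 365 days.
Nov 27, 1758 → Dec 27, 1758: 30 days (November has 30).
Dec 27, 1758 → Jan 27, 1759: 31 days (December has 31).
Jan 27, 1759 → Feb 27, 1759: 31 days (January has 31).
Feb 27, 1759 → Mar 27, 1759: 28 days (February has 28).
Mar 27, 1759 → Apr 27, 1759: 31 days (March has 31).
Apr 27, 1759 → May 27, 1759: 30 days (April has 30).
May 27, 1759 → Jun 27, 1759: 31 days (May has 31).
Jun 27, 1759 → Jul 7, 1759: 10 days.
Total: 3144 days.

3144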